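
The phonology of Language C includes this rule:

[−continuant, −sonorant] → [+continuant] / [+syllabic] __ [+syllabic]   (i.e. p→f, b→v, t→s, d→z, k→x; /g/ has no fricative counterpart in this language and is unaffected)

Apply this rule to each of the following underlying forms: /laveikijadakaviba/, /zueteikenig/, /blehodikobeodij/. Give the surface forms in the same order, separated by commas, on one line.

laveixijazaxaviva, zueseixenig, blehozixoveozij

/laveikijadakaviba/: /k/ is a stop between vowels /i/ and /i/, so it spirantizes to the fricative [x]. /d/ is a stop between vowels /a/ and /a/, so it spirantizes to the fricative [z]. /k/ is a stop between vowels /a/ and /a/, so it spirantizes to the fricative [x]. /b/ is a stop between vowels /i/ and /a/, so it spirantizes to the fricative [v]. → [laveixijazaxaviva].
/zueteikenig/: /t/ is a stop between vowels /e/ and /e/, so it spirantizes to the fricative [s]. /k/ is a stop between vowels /i/ and /e/, so it spirantizes to the fricative [x]. → [zueseixenig].
/blehodikobeodij/: /d/ is a stop between vowels /o/ and /i/, so it spirantizes to the fricative [z]. /k/ is a stop between vowels /i/ and /o/, so it spirantizes to the fricative [x]. /b/ is a stop between vowels /o/ and /e/, so it spirantizes to the fricative [v]. /d/ is a stop between vowels /o/ and /i/, so it spirantizes to the fricative [z]. → [blehozixoveozij].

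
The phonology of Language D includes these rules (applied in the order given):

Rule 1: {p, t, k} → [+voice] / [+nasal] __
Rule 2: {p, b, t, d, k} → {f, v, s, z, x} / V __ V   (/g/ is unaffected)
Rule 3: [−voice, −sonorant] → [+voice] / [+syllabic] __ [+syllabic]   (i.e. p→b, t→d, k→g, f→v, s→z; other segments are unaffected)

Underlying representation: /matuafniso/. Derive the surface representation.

Rule 1 (post-nasal voicing): no segment meets the environment; /matuafniso/ is unchanged.
Rule 2 (intervocalic spirantization): /t/ is a stop between vowels /a/ and /u/, so it spirantizes to the fricative [s]. /matuafniso/ → masuafniso.
Rule 3 (intervocalic voicing): /s/ is a voiceless obstruent between vowels /a/ and /u/, so it voices to [z]. /s/ is a voiceless obstruent between vowels /i/ and /o/, so it voices to [z]. /masuafniso/ → mazuafnizo.

mazuafnizo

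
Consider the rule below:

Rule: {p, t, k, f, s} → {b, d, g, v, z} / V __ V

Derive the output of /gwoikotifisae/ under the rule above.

gwoigodivizae

/k/ is a voiceless obstruent between vowels /i/ and /o/, so it voices to [g].
/t/ is a voiceless obstruent between vowels /o/ and /i/, so it voices to [d].
/f/ is a voiceless obstruent between vowels /i/ and /i/, so it voices to [v].
/s/ is a voiceless obstruent between vowels /i/ and /a/, so it voices to [z].
Surface form: [gwoigodivizae].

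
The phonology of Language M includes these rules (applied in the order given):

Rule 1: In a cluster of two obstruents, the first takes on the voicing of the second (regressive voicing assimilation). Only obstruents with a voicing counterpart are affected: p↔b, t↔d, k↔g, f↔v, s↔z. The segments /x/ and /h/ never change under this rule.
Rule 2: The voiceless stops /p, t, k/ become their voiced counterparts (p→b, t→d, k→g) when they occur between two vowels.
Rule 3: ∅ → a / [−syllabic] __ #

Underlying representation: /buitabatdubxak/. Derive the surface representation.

buidabaddupxaka

Rule 1 (regressive voicing assimilation): /t/ precedes the voiced obstruent /d/, so it voices to [d] by assimilation. /b/ precedes the voiceless obstruent /x/, so it devoices to [p] by assimilation. /buitabatdubxak/ → buitabaddupxak.
Rule 2 (intervocalic voicing): /t/ is a voiceless stop between vowels /i/ and /a/, so it voices to [d]. /buitabaddupxak/ → buidabaddupxak.
Rule 3 (final a-epenthesis): the form ends in the consonant /k/, so [a] is inserted word-finally. /buidabaddupxak/ → buidabaddupxaka.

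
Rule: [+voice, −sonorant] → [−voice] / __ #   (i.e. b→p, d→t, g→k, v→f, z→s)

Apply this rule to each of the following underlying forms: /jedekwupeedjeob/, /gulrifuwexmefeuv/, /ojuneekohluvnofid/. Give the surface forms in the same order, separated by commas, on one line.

/jedekwupeedjeob/: /b/ is a voiced obstruent in word-final position, so it devoices to [p]. → [jedekwupeedjeop].
/gulrifuwexmefeuv/: /v/ is a voiced obstruent in word-final position, so it devoices to [f]. → [gulrifuwexmefeuf].
/ojuneekohluvnofid/: /d/ is a voiced obstruent in word-final position, so it devoices to [t]. → [ojuneekohluvnofit].

jedekwupeedjeop, gulrifuwexmefeuf, ojuneekohluvnofit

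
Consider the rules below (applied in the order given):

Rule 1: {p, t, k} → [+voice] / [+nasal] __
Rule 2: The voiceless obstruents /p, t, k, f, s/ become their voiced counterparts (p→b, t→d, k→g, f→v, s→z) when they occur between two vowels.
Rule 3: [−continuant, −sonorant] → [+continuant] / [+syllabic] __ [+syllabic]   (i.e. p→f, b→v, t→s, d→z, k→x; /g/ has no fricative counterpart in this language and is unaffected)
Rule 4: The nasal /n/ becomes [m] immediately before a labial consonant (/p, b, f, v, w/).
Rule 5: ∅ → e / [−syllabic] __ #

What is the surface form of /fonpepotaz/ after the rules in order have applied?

Rule 1 (post-nasal voicing): /p/ is a voiceless stop immediately after the nasal /n/, so it voices to [b]. /fonpepotaz/ → fonbepotaz.
Rule 2 (intervocalic voicing): /p/ is a voiceless obstruent between vowels /e/ and /o/, so it voices to [b]. /t/ is a voiceless obstruent between vowels /o/ and /a/, so it voices to [d]. /fonbepotaz/ → fonbebodaz.
Rule 3 (intervocalic spirantization): /b/ is a stop between vowels /e/ and /o/, so it spirantizes to the fricative [v]. /d/ is a stop between vowels /o/ and /a/, so it spirantizes to the fricative [z]. /fonbebodaz/ → fonbevozaz.
Rule 4 (nasal place assimilation): /n/ precedes the labial consonant /b/, so it assimilates in place to [m]. /fonbevozaz/ → fombevozaz.
Rule 5 (final e-epenthesis): the form ends in the consonant /z/, so [e] is inserted word-finally. /fombevozaz/ → fombevozaze.

fombevozaze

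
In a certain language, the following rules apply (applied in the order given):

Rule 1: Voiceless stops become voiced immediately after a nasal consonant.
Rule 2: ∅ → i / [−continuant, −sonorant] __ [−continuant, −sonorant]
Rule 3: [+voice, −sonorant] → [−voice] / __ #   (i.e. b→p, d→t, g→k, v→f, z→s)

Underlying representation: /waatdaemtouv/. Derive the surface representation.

Rule 1 (post-nasal voicing): /t/ is a voiceless stop immediately after the nasal /m/, so it voices to [d]. /waatdaemtouv/ → waatdaemdouv.
Rule 2 (stop-cluster i-epenthesis): /t/ and /d/ form a stop–stop cluster, so [i] is inserted between them. /waatdaemdouv/ → waatidaemdouv.
Rule 3 (final devoicing): /v/ is a voiced obstruent in word-final position, so it devoices to [f]. /waatidaemdouv/ → waatidaemdouf.

waatidaemdouf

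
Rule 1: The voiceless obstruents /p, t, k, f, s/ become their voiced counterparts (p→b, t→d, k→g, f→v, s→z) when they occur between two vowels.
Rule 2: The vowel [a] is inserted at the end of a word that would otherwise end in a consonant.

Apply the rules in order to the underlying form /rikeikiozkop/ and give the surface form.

Rule 1 (intervocalic voicing): /k/ is a voiceless obstruent between vowels /i/ and /e/, so it voices to [g]. /k/ is a voiceless obstruent between vowels /i/ and /i/, so it voices to [g]. /rikeikiozkop/ → rigeigiozkop.
Rule 2 (final a-epenthesis): the form ends in the consonant /p/, so [a] is inserted word-finally. /rigeigiozkop/ → rigeigiozkopa.

rigeigiozkopa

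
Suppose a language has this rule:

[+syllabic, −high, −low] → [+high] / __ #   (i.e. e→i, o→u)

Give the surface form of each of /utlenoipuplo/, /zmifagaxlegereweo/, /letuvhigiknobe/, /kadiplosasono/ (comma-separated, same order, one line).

/utlenoipuplo/: /o/ is a mid vowel in word-final position, so it raises to [u]. → [utlenoipuplu].
/zmifagaxlegereweo/: /o/ is a mid vowel in word-final position, so it raises to [u]. → [zmifagaxlegereweu].
/letuvhigiknobe/: /e/ is a mid vowel in word-final position, so it raises to [i]. → [letuvhigiknobi].
/kadiplosasono/: /o/ is a mid vowel in word-final position, so it raises to [u]. → [kadiplosasonu].

utlenoipuplu, zmifagaxlegereweu, letuvhigiknobi, kadiplosasonu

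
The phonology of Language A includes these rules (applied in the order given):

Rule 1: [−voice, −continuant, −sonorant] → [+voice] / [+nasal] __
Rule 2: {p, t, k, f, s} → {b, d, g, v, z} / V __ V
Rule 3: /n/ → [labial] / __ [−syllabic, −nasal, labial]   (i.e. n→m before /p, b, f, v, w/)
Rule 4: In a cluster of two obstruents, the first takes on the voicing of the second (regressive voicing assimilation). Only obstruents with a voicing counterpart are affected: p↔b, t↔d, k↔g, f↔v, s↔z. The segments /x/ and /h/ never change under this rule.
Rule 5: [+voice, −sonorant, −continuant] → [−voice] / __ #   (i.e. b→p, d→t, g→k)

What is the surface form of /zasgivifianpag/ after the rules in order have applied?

Rule 1 (post-nasal voicing): /p/ is a voiceless stop immediately after the nasal /n/, so it voices to [b]. /zasgivifianpag/ → zasgivifianbag.
Rule 2 (intervocalic voicing): /f/ is a voiceless obstruent between vowels /i/ and /i/, so it voices to [v]. /zasgivifianbag/ → zasgivivianbag.
Rule 3 (nasal place assimilation): /n/ precedes the labial consonant /b/, so it assimilates in place to [m]. /zasgivivianbag/ → zasgiviviambag.
Rule 4 (regressive voicing assimilation): /s/ precedes the voiced obstruent /g/, so it voices to [z] by assimilation. /zasgiviviambag/ → zazgiviviambag.
Rule 5 (final devoicing): /g/ is a voiced stop in word-final position, so it devoices to [k]. /zazgiviviambag/ → zazgiviviambak.

zazgiviviambak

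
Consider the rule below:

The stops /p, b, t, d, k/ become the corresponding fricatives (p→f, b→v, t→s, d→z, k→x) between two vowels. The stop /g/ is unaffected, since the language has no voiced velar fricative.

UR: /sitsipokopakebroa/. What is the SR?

/p/ is a stop between vowels /i/ and /o/, so it spirantizes to the fricative [f].
/k/ is a stop between vowels /o/ and /o/, so it spirantizes to the fricative [x].
/p/ is a stop between vowels /o/ and /a/, so it spirantizes to the fricative [f].
/k/ is a stop between vowels /a/ and /e/, so it spirantizes to the fricative [x].
Surface form: [sitsifoxofaxebroa].

sitsifoxofaxebroa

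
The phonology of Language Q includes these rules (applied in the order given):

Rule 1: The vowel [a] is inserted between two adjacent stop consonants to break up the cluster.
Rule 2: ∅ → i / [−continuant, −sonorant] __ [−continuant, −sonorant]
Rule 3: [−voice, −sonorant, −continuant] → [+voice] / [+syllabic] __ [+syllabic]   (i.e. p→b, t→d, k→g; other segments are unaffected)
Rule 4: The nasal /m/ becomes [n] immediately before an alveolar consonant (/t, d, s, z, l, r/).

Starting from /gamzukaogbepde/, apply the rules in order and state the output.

Rule 1 (stop-cluster a-epenthesis): /g/ and /b/ form a stop–stop cluster, so [a] is inserted between them. /p/ and /d/ form a stop–stop cluster, so [a] is inserted between them. /gamzukaogbepde/ → gamzukaogabepade.
Rule 2 (stop-cluster i-epenthesis): no segment meets the environment; /gamzukaogabepade/ is unchanged.
Rule 3 (intervocalic voicing): /k/ is a voiceless stop between vowels /u/ and /a/, so it voices to [g]. /p/ is a voiceless stop between vowels /e/ and /a/, so it voices to [b]. /gamzukaogabepade/ → gamzugaogabebade.
Rule 4 (nasal place assimilation): /m/ precedes the alveolar consonant /z/, so it assimilates in place to [n]. /gamzugaogabebade/ → ganzugaogabebade.

ganzugaogabebade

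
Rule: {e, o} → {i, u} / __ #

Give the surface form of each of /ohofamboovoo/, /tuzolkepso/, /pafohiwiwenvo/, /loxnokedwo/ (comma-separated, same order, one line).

/ohofamboovoo/: /o/ is a mid vowel in word-final position, so it raises to [u]. → [ohofamboovou].
/tuzolkepso/: /o/ is a mid vowel in word-final position, so it raises to [u]. → [tuzolkepsu].
/pafohiwiwenvo/: /o/ is a mid vowel in word-final position, so it raises to [u]. → [pafohiwiwenvu].
/loxnokedwo/: /o/ is a mid vowel in word-final position, so it raises to [u]. → [loxnokedwu].

ohofamboovou, tuzolkepsu, pafohiwiwenvu, loxnokedwu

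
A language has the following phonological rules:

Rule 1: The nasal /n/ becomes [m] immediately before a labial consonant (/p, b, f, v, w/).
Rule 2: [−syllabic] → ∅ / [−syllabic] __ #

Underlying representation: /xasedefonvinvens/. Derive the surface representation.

Rule 1 (nasal place assimilation): /n/ precedes the labial consonant /v/, so it assimilates in place to [m]. /n/ precedes the labial consonant /v/, so it assimilates in place to [m]. /xasedefonvinvens/ → xasedefomvimvens.
Rule 2 (final cluster simplification): /s/ is the second consonant of a word-final cluster /ns/, so it deletes. /xasedefomvimvens/ → xasedefomvimven.

xasedefomvimven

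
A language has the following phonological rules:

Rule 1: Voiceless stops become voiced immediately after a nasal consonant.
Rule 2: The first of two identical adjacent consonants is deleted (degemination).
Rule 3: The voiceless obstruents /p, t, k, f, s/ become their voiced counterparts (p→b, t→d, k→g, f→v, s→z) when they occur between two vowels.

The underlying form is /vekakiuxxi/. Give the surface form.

vegagiuxi

Rule 1 (post-nasal voicing): no segment meets the environment; /vekakiuxxi/ is unchanged.
Rule 2 (degemination): /xx/ is a geminate; the first /x/ deletes. /vekakiuxxi/ → vekakiuxi.
Rule 3 (intervocalic voicing): /k/ is a voiceless obstruent between vowels /e/ and /a/, so it voices to [g]. /k/ is a voiceless obstruent between vowels /a/ and /i/, so it voices to [g]. /vekakiuxi/ → vegagiuxi.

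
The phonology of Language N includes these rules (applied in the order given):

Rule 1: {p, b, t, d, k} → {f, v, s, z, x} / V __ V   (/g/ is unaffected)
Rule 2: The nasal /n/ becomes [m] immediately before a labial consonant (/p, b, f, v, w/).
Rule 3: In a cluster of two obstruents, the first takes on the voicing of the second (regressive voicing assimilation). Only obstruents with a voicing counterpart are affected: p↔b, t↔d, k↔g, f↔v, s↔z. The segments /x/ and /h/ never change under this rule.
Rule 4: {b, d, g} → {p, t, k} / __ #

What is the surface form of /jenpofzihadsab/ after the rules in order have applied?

jempovzihatsap

Rule 1 (intervocalic spirantization): no segment meets the environment; /jenpofzihadsab/ is unchanged.
Rule 2 (nasal place assimilation): /n/ precedes the labial consonant /p/, so it assimilates in place to [m]. /jenpofzihadsab/ → jempofzihadsab.
Rule 3 (regressive voicing assimilation): /f/ precedes the voiced obstruent /z/, so it voices to [v] by assimilation. /d/ precedes the voiceless obstruent /s/, so it devoices to [t] by assimilation. /jempofzihadsab/ → jempovzihatsab.
Rule 4 (final devoicing): /b/ is a voiced stop in word-final position, so it devoices to [p]. /jempovzihatsab/ → jempovzihatsap.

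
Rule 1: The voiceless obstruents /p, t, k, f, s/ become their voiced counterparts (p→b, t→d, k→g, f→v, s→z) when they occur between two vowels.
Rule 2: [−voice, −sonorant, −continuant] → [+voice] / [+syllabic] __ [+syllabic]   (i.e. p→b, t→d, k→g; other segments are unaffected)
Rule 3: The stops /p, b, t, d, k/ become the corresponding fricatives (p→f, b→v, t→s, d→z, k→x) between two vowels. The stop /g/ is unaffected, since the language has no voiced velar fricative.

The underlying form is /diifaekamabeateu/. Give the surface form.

Rule 1 (intervocalic voicing): /f/ is a voiceless obstruent between vowels /i/ and /a/, so it voices to [v]. /k/ is a voiceless obstruent between vowels /e/ and /a/, so it voices to [g]. /t/ is a voiceless obstruent between vowels /a/ and /e/, so it voices to [d]. /diifaekamabeateu/ → diivaegamabeadeu.
Rule 2 (intervocalic voicing): no segment meets the environment; /diivaegamabeadeu/ is unchanged.
Rule 3 (intervocalic spirantization): /b/ is a stop between vowels /a/ and /e/, so it spirantizes to the fricative [v]. /d/ is a stop between vowels /a/ and /e/, so it spirantizes to the fricative [z]. /diivaegamabeadeu/ → diivaegamaveazeu.

diivaegamaveazeu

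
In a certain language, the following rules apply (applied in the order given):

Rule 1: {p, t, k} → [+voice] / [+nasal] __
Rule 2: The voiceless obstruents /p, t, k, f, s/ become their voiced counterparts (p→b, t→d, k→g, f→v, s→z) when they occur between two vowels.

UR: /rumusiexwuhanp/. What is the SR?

rumuziexwuhanb

Rule 1 (post-nasal voicing): /p/ is a voiceless stop immediately after the nasal /n/, so it voices to [b]. /rumusiexwuhanp/ → rumusiexwuhanb.
Rule 2 (intervocalic voicing): /s/ is a voiceless obstruent between vowels /u/ and /i/, so it voices to [z]. /rumusiexwuhanb/ → rumuziexwuhanb.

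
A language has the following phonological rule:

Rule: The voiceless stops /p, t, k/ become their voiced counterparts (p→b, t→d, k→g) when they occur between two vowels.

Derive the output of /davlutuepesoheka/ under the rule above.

davluduebesohega

/t/ is a voiceless stop between vowels /u/ and /u/, so it voices to [d].
/p/ is a voiceless stop between vowels /e/ and /e/, so it voices to [b].
/k/ is a voiceless stop between vowels /e/ and /a/, so it voices to [g].
Surface form: [davluduebesohega].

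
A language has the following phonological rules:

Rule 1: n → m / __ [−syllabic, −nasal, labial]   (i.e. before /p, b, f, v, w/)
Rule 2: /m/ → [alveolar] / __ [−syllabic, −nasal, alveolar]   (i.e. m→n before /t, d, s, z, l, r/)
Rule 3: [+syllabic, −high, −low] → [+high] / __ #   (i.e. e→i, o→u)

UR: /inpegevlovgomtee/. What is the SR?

impegevlovgontei

Rule 1 (nasal place assimilation): /n/ precedes the labial consonant /p/, so it assimilates in place to [m]. /inpegevlovgomtee/ → impegevlovgomtee.
Rule 2 (nasal place assimilation): /m/ precedes the alveolar consonant /t/, so it assimilates in place to [n]. /impegevlovgomtee/ → impegevlovgontee.
Rule 3 (final vowel raising): /e/ is a mid vowel in word-final position, so it raises to [i]. /impegevlovgontee/ → impegevlovgontei.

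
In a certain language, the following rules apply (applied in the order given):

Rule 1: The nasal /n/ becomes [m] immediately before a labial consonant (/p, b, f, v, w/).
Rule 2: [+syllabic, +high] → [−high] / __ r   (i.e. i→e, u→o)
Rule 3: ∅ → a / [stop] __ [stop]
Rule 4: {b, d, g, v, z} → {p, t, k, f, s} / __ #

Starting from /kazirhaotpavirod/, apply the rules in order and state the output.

kazerhaotapaverot

Rule 1 (nasal place assimilation): no segment meets the environment; /kazirhaotpavirod/ is unchanged.
Rule 2 (pre-rhotic lowering): /i/ is a high vowel immediately before /r/, so it lowers to [e]. /i/ is a high vowel immediately before /r/, so it lowers to [e]. /kazirhaotpavirod/ → kazerhaotpaverod.
Rule 3 (stop-cluster a-epenthesis): /t/ and /p/ form a stop–stop cluster, so [a] is inserted between them. /kazerhaotpaverod/ → kazerhaotapaverod.
Rule 4 (final devoicing): /d/ is a voiced obstruent in word-final position, so it devoices to [t]. /kazerhaotapaverod/ → kazerhaotapaverot.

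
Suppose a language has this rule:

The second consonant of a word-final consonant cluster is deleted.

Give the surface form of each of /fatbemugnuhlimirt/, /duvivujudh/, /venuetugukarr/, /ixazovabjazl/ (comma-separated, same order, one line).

/fatbemugnuhlimirt/: /t/ is the second consonant of a word-final cluster /rt/, so it deletes. → [fatbemugnuhlimir].
/duvivujudh/: /h/ is the second consonant of a word-final cluster /dh/, so it deletes. → [duvivujud].
/venuetugukarr/: /r/ is the second consonant of a word-final cluster /rr/, so it deletes. → [venuetugukar].
/ixazovabjazl/: /l/ is the second consonant of a word-final cluster /zl/, so it deletes. → [ixazovabjaz].

fatbemugnuhlimir, duvivujud, venuetugukar, ixazovabjaz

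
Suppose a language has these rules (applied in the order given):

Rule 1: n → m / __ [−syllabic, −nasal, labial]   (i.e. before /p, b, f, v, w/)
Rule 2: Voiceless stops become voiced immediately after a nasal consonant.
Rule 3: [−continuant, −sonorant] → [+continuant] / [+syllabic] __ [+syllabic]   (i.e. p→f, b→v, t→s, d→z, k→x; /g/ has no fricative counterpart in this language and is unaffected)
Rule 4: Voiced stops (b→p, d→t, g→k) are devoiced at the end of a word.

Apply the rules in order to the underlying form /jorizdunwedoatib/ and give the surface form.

Rule 1 (nasal place assimilation): /n/ precedes the labial consonant /w/, so it assimilates in place to [m]. /jorizdunwedoatib/ → jorizdumwedoatib.
Rule 2 (post-nasal voicing): no segment meets the environment; /jorizdumwedoatib/ is unchanged.
Rule 3 (intervocalic spirantization): /d/ is a stop between vowels /e/ and /o/, so it spirantizes to the fricative [z]. /t/ is a stop between vowels /a/ and /i/, so it spirantizes to the fricative [s]. /jorizdumwedoatib/ → jorizdumwezoasib.
Rule 4 (final devoicing): /b/ is a voiced stop in word-final position, so it devoices to [p]. /jorizdumwezoasib/ → jorizdumwezoasip.

jorizdumwezoasip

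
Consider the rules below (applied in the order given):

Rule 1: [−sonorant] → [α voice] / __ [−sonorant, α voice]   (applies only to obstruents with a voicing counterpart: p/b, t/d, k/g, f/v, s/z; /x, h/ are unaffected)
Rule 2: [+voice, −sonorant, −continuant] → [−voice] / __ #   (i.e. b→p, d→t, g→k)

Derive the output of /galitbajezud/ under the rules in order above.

Rule 1 (regressive voicing assimilation): /t/ precedes the voiced obstruent /b/, so it voices to [d] by assimilation. /galitbajezud/ → galidbajezud.
Rule 2 (final devoicing): /d/ is a voiced stop in word-final position, so it devoices to [t]. /galidbajezud/ → galidbajezut.

galidbajezut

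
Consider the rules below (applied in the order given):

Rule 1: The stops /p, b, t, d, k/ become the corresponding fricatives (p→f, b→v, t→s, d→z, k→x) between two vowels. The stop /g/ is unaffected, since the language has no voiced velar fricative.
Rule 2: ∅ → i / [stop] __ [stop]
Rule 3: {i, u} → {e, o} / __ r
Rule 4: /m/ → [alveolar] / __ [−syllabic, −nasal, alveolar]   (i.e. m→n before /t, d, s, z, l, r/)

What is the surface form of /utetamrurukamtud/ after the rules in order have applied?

Rule 1 (intervocalic spirantization): /t/ is a stop between vowels /u/ and /e/, so it spirantizes to the fricative [s]. /t/ is a stop between vowels /e/ and /a/, so it spirantizes to the fricative [s]. /k/ is a stop between vowels /u/ and /a/, so it spirantizes to the fricative [x]. /utetamrurukamtud/ → usesamruruxamtud.
Rule 2 (stop-cluster i-epenthesis): no segment meets the environment; /usesamruruxamtud/ is unchanged.
Rule 3 (pre-rhotic lowering): /u/ is a high vowel immediately before /r/, so it lowers to [o]. /usesamruruxamtud/ → usesamroruxamtud.
Rule 4 (nasal place assimilation): /m/ precedes the alveolar consonant /r/, so it assimilates in place to [n]. /m/ precedes the alveolar consonant /t/, so it assimilates in place to [n]. /usesamroruxamtud/ → usesanroruxantud.

usesanroruxantud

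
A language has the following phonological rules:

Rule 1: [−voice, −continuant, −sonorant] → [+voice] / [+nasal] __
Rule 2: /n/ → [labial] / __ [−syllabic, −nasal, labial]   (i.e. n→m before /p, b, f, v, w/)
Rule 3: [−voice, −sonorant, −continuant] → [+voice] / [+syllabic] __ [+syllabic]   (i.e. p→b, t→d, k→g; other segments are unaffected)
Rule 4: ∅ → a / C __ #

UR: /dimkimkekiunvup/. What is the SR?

dimgimgegiumvupa

Rule 1 (post-nasal voicing): /k/ is a voiceless stop immediately after the nasal /m/, so it voices to [g]. /k/ is a voiceless stop immediately after the nasal /m/, so it voices to [g]. /dimkimkekiunvup/ → dimgimgekiunvup.
Rule 2 (nasal place assimilation): /n/ precedes the labial consonant /v/, so it assimilates in place to [m]. /dimgimgekiunvup/ → dimgimgekiumvup.
Rule 3 (intervocalic voicing): /k/ is a voiceless stop between vowels /e/ and /i/, so it voices to [g]. /dimgimgekiumvup/ → dimgimgegiumvup.
Rule 4 (final a-epenthesis): the form ends in the consonant /p/, so [a] is inserted word-finally. /dimgimgegiumvup/ → dimgimgegiumvupa.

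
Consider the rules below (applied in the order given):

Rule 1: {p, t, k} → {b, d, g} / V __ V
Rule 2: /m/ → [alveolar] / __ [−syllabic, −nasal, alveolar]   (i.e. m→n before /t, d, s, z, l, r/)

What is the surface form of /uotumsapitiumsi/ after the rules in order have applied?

uodunsabidiunsi

Rule 1 (intervocalic voicing): /t/ is a voiceless stop between vowels /o/ and /u/, so it voices to [d]. /p/ is a voiceless stop between vowels /a/ and /i/, so it voices to [b]. /t/ is a voiceless stop between vowels /i/ and /i/, so it voices to [d]. /uotumsapitiumsi/ → uodumsabidiumsi.
Rule 2 (nasal place assimilation): /m/ precedes the alveolar consonant /s/, so it assimilates in place to [n]. /m/ precedes the alveolar consonant /s/, so it assimilates in place to [n]. /uodumsabidiumsi/ → uodunsabidiunsi.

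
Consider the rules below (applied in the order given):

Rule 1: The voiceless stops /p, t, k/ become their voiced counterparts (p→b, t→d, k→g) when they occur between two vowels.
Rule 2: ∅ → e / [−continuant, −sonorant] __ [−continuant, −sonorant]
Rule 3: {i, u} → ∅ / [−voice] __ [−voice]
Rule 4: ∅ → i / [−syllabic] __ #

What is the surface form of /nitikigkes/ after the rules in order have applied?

Rule 1 (intervocalic voicing): /t/ is a voiceless stop between vowels /i/ and /i/, so it voices to [d]. /k/ is a voiceless stop between vowels /i/ and /i/, so it voices to [g]. /nitikigkes/ → nidigigkes.
Rule 2 (stop-cluster e-epenthesis): /g/ and /k/ form a stop–stop cluster, so [e] is inserted between them. /nidigigkes/ → nidigigekes.
Rule 3 (high vowel syncope): no segment meets the environment; /nidigigekes/ is unchanged.
Rule 4 (final i-epenthesis): the form ends in the consonant /s/, so [i] is inserted word-finally. /nidigigekes/ → nidigigekesi.

nidigigekesi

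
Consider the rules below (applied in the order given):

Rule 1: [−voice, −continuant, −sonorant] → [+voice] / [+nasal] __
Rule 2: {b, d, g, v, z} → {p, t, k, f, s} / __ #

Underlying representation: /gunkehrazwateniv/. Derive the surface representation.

Rule 1 (post-nasal voicing): /k/ is a voiceless stop immediately after the nasal /n/, so it voices to [g]. /gunkehrazwateniv/ → gungehrazwateniv.
Rule 2 (final devoicing): /v/ is a voiced obstruent in word-final position, so it devoices to [f]. /gungehrazwateniv/ → gungehrazwatenif.

gungehrazwatenif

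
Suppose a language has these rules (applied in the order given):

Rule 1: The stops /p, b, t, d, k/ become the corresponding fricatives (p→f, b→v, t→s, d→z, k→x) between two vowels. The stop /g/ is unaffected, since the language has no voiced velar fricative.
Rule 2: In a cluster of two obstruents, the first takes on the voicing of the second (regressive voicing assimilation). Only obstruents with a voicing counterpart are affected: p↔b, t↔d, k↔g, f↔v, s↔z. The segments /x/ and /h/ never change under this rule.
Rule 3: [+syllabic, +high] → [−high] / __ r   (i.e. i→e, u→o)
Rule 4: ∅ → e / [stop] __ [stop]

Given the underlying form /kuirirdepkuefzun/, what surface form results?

Rule 1 (intervocalic spirantization): no segment meets the environment; /kuirirdepkuefzun/ is unchanged.
Rule 2 (regressive voicing assimilation): /f/ precedes the voiced obstruent /z/, so it voices to [v] by assimilation. /kuirirdepkuefzun/ → kuirirdepkuevzun.
Rule 3 (pre-rhotic lowering): /i/ is a high vowel immediately before /r/, so it lowers to [e]. /i/ is a high vowel immediately before /r/, so it lowers to [e]. /kuirirdepkuevzun/ → kuererdepkuevzun.
Rule 4 (stop-cluster e-epenthesis): /p/ and /k/ form a stop–stop cluster, so [e] is inserted between them. /kuererdepkuevzun/ → kuererdepekuevzun.

kuererdepekuevzun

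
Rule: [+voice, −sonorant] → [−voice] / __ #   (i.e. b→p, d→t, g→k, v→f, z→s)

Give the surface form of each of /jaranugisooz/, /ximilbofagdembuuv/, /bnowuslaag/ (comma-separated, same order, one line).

jaranugisoos, ximilbofagdembuuf, bnowuslaak

/jaranugisooz/: /z/ is a voiced obstruent in word-final position, so it devoices to [s]. → [jaranugisoos].
/ximilbofagdembuuv/: /v/ is a voiced obstruent in word-final position, so it devoices to [f]. → [ximilbofagdembuuf].
/bnowuslaag/: /g/ is a voiced obstruent in word-final position, so it devoices to [k]. → [bnowuslaak].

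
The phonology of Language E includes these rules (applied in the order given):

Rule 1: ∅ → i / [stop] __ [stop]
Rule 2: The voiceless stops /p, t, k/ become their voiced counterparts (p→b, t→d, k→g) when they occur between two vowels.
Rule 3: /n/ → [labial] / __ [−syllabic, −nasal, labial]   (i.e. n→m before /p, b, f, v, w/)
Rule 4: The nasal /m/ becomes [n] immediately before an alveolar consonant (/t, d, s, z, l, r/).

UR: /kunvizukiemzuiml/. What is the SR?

kumvizugienzuinl

Rule 1 (stop-cluster i-epenthesis): no segment meets the environment; /kunvizukiemzuiml/ is unchanged.
Rule 2 (intervocalic voicing): /k/ is a voiceless stop between vowels /u/ and /i/, so it voices to [g]. /kunvizukiemzuiml/ → kunvizugiemzuiml.
Rule 3 (nasal place assimilation): /n/ precedes the labial consonant /v/, so it assimilates in place to [m]. /kunvizugiemzuiml/ → kumvizugiemzuiml.
Rule 4 (nasal place assimilation): /m/ precedes the alveolar consonant /z/, so it assimilates in place to [n]. /m/ precedes the alveolar consonant /l/, so it assimilates in place to [n]. /kumvizugiemzuiml/ → kumvizugienzuinl.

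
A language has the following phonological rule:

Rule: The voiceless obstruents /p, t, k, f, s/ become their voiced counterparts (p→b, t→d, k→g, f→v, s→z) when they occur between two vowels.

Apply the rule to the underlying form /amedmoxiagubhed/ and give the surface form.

amedmoxiagubhed

No segment of /amedmoxiagubhed/ meets the structural description of the rule, so the form surfaces unchanged.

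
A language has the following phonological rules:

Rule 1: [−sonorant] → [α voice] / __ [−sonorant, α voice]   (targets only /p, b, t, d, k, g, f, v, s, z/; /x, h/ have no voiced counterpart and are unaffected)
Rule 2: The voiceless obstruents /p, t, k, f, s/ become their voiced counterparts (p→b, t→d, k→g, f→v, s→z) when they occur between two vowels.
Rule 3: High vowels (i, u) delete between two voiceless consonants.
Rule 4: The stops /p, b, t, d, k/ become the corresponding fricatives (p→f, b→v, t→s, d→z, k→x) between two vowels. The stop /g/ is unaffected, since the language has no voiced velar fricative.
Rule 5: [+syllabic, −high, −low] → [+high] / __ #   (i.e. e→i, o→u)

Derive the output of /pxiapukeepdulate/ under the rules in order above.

Rule 1 (regressive voicing assimilation): /p/ precedes the voiced obstruent /d/, so it voices to [b] by assimilation. /pxiapukeepdulate/ → pxiapukeebdulate.
Rule 2 (intervocalic voicing): /p/ is a voiceless obstruent between vowels /a/ and /u/, so it voices to [b]. /k/ is a voiceless obstruent between vowels /u/ and /e/, so it voices to [g]. /t/ is a voiceless obstruent between vowels /a/ and /e/, so it voices to [d]. /pxiapukeebdulate/ → pxiabugeebdulade.
Rule 3 (high vowel syncope): no segment meets the environment; /pxiabugeebdulade/ is unchanged.
Rule 4 (intervocalic spirantization): /b/ is a stop between vowels /a/ and /u/, so it spirantizes to the fricative [v]. /d/ is a stop between vowels /a/ and /e/, so it spirantizes to the fricative [z]. /pxiabugeebdulade/ → pxiavugeebdulaze.
Rule 5 (final vowel raising): /e/ is a mid vowel in word-final position, so it raises to [i]. /pxiavugeebdulaze/ → pxiavugeebdulazi.

pxiavugeebdulazi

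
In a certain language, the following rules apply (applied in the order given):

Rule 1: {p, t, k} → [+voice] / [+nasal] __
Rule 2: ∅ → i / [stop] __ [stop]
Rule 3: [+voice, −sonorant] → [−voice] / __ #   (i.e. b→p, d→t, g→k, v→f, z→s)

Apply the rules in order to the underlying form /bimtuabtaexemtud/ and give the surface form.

Rule 1 (post-nasal voicing): /t/ is a voiceless stop immediately after the nasal /m/, so it voices to [d]. /t/ is a voiceless stop immediately after the nasal /m/, so it voices to [d]. /bimtuabtaexemtud/ → bimduabtaexemdud.
Rule 2 (stop-cluster i-epenthesis): /b/ and /t/ form a stop–stop cluster, so [i] is inserted between them. /bimduabtaexemdud/ → bimduabitaexemdud.
Rule 3 (final devoicing): /d/ is a voiced obstruent in word-final position, so it devoices to [t]. /bimduabitaexemdud/ → bimduabitaexemdut.

bimduabitaexemdut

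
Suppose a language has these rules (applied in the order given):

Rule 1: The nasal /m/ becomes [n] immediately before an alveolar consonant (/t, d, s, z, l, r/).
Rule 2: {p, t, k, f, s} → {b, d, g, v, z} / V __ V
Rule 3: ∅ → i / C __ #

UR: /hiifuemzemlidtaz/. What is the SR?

hiivuenzenlidtazi

Rule 1 (nasal place assimilation): /m/ precedes the alveolar consonant /z/, so it assimilates in place to [n]. /m/ precedes the alveolar consonant /l/, so it assimilates in place to [n]. /hiifuemzemlidtaz/ → hiifuenzenlidtaz.
Rule 2 (intervocalic voicing): /f/ is a voiceless obstruent between vowels /i/ and /u/, so it voices to [v]. /hiifuenzenlidtaz/ → hiivuenzenlidtaz.
Rule 3 (final i-epenthesis): the form ends in the consonant /z/, so [i] is inserted word-finally. /hiivuenzenlidtaz/ → hiivuenzenlidtazi.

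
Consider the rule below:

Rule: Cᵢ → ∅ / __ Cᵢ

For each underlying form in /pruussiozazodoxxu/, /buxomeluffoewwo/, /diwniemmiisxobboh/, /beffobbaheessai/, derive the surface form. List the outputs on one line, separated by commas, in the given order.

pruusiozazodoxu, buxomelufoewo, diwniemiisxoboh, befobaheesai

/pruussiozazodoxxu/: /ss/ is a geminate; the first /s/ deletes. /xx/ is a geminate; the first /x/ deletes. → [pruusiozazodoxu].
/buxomeluffoewwo/: /ff/ is a geminate; the first /f/ deletes. /ww/ is a geminate; the first /w/ deletes. → [buxomelufoewo].
/diwniemmiisxobboh/: /mm/ is a geminate; the first /m/ deletes. /bb/ is a geminate; the first /b/ deletes. → [diwniemiisxoboh].
/beffobbaheessai/: /ff/ is a geminate; the first /f/ deletes. /bb/ is a geminate; the first /b/ deletes. /ss/ is a geminate; the first /s/ deletes. → [befobaheesai].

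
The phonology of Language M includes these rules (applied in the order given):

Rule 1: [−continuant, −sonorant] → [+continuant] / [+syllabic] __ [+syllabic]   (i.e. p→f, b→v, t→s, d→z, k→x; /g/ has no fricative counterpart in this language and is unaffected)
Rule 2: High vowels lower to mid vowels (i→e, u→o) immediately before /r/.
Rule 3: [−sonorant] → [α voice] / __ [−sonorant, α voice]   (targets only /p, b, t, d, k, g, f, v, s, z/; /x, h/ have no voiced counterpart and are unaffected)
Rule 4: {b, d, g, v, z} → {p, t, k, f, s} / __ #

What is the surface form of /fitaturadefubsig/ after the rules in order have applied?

Rule 1 (intervocalic spirantization): /t/ is a stop between vowels /i/ and /a/, so it spirantizes to the fricative [s]. /t/ is a stop between vowels /a/ and /u/, so it spirantizes to the fricative [s]. /d/ is a stop between vowels /a/ and /e/, so it spirantizes to the fricative [z]. /fitaturadefubsig/ → fisasurazefubsig.
Rule 2 (pre-rhotic lowering): /u/ is a high vowel immediately before /r/, so it lowers to [o]. /fisasurazefubsig/ → fisasorazefubsig.
Rule 3 (regressive voicing assimilation): /b/ precedes the voiceless obstruent /s/, so it devoices to [p] by assimilation. /fisasorazefubsig/ → fisasorazefupsig.
Rule 4 (final devoicing): /g/ is a voiced obstruent in word-final position, so it devoices to [k]. /fisasorazefupsig/ → fisasorazefupsik.

fisasorazefupsik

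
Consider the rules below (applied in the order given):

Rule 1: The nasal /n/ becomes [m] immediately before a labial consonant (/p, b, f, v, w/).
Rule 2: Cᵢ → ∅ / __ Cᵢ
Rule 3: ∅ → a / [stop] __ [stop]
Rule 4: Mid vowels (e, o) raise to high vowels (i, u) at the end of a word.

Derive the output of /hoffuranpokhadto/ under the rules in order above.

Rule 1 (nasal place assimilation): /n/ precedes the labial consonant /p/, so it assimilates in place to [m]. /hoffuranpokhadto/ → hoffurampokhadto.
Rule 2 (degemination): /ff/ is a geminate; the first /f/ deletes. /hoffurampokhadto/ → hofurampokhadto.
Rule 3 (stop-cluster a-epenthesis): /d/ and /t/ form a stop–stop cluster, so [a] is inserted between them. /hofurampokhadto/ → hofurampokhadato.
Rule 4 (final vowel raising): /o/ is a mid vowel in word-final position, so it raises to [u]. /hofurampokhadato/ → hofurampokhadatu.

hofurampokhadatu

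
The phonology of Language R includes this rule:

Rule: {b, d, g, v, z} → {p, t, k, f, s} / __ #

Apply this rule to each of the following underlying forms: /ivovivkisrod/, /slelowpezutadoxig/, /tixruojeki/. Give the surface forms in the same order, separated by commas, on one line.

ivovivkisrot, slelowpezutadoxik, tixruojeki

/ivovivkisrod/: /d/ is a voiced obstruent in word-final position, so it devoices to [t]. → [ivovivkisrot].
/slelowpezutadoxig/: /g/ is a voiced obstruent in word-final position, so it devoices to [k]. → [slelowpezutadoxik].
/tixruojeki/: the rule's environment is not met; surfaces unchanged as [tixruojeki].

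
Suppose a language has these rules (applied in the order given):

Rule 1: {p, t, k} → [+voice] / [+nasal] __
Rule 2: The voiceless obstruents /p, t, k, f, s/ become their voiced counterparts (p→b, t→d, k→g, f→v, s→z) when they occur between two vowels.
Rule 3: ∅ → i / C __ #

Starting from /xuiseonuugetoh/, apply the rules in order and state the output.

xuizeonuugedohi

Rule 1 (post-nasal voicing): no segment meets the environment; /xuiseonuugetoh/ is unchanged.
Rule 2 (intervocalic voicing): /s/ is a voiceless obstruent between vowels /i/ and /e/, so it voices to [z]. /t/ is a voiceless obstruent between vowels /e/ and /o/, so it voices to [d]. /xuiseonuugetoh/ → xuizeonuugedoh.
Rule 3 (final i-epenthesis): the form ends in the consonant /h/, so [i] is inserted word-finally. /xuizeonuugedoh/ → xuizeonuugedohi.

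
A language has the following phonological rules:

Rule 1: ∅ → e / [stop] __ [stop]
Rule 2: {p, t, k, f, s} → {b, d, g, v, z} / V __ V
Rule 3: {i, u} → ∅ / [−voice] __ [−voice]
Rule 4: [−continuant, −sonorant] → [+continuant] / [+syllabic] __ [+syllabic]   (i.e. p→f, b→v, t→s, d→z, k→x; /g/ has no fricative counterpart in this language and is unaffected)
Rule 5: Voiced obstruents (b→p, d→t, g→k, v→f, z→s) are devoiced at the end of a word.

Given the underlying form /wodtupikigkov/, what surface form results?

wozezuvigigegof

Rule 1 (stop-cluster e-epenthesis): /d/ and /t/ form a stop–stop cluster, so [e] is inserted between them. /g/ and /k/ form a stop–stop cluster, so [e] is inserted between them. /wodtupikigkov/ → wodetupikigekov.
Rule 2 (intervocalic voicing): /t/ is a voiceless obstruent between vowels /e/ and /u/, so it voices to [d]. /p/ is a voiceless obstruent between vowels /u/ and /i/, so it voices to [b]. /k/ is a voiceless obstruent between vowels /i/ and /i/, so it voices to [g]. /k/ is a voiceless obstruent between vowels /e/ and /o/, so it voices to [g]. /wodetupikigekov/ → wodedubigigegov.
Rule 3 (high vowel syncope): no segment meets the environment; /wodedubigigegov/ is unchanged.
Rule 4 (intervocalic spirantization): /d/ is a stop between vowels /o/ and /e/, so it spirantizes to the fricative [z]. /d/ is a stop between vowels /e/ and /u/, so it spirantizes to the fricative [z]. /b/ is a stop between vowels /u/ and /i/, so it spirantizes to the fricative [v]. /wodedubigigegov/ → wozezuvigigegov.
Rule 5 (final devoicing): /v/ is a voiced obstruent in word-final position, so it devoices to [f]. /wozezuvigigegov/ → wozezuvigigegof.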